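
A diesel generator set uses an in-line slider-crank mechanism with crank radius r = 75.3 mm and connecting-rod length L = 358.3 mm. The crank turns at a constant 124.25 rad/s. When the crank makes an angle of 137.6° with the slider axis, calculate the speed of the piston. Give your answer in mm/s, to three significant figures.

5320

ω = 124.2 rad/s
For an in-line slider-crank, x = r cosθ + √(L² − r² sin²θ), so v = −rω sinθ·[1 + r cosθ/√(L² − r² sin²θ)].
With r = 0.0753 m, L = 0.3583 m, θ = 137.6°: √(L² − r² sin²θ) = 0.35468 m.
v = −0.0753·124.2·0.67430·[1 + 0.0753·-0.73846/0.35468] = -5.3197 m/s.
|v| = 5.3197 m/s = 5319.7 mm/s.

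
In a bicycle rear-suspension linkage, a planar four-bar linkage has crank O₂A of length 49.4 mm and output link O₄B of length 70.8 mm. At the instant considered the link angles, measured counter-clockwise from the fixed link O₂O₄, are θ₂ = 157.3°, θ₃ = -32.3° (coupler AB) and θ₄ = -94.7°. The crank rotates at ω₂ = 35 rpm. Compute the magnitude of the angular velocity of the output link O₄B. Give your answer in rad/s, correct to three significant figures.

ω₂ = 3.665 rad/s (from 35 rpm).
Differentiating the loop-closure r₂e^{iθ₂}+r₃e^{iθ₃}=r₁+r₄e^{iθ₄} gives r₂ω₂e^{iθ₂}+r₃ω₃e^{iθ₃}=r₄ω₄e^{iθ₄}.
Eliminating the other unknown: ω₄ = r₂ω₂ sin(θ₂−θ₃) / [r₄ sin(θ₄−θ₃)].
Numerator sine = -0.16677; denominator sine = -0.88620.
Result = 0.0494·3.665·(-0.16677) / (0.0708·(-0.88620)) = +0.48125 rad/s; magnitude 0.48125 rad/s.

0.481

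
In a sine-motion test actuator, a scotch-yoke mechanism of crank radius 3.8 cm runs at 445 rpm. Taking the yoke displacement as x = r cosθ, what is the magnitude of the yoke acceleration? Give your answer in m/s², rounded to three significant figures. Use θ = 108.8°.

26.6

ω = 46.6 rad/s (from 445 rpm).
x = r cosθ ⇒ ẍ = −rω² cosθ (ω constant).
|a| = rω²|cosθ| = 0.038·(46.6)²·|cos 108.8°| = 26.593 m/s².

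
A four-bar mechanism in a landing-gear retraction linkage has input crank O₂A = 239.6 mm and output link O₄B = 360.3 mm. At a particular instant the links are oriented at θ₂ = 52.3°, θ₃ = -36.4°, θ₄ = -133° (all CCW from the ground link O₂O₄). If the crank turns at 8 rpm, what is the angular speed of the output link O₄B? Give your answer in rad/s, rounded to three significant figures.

ω₂ = 0.8378 rad/s (from 8 rpm).
Differentiating the loop-closure r₂e^{iθ₂}+r₃e^{iθ₃}=r₁+r₄e^{iθ₄} gives r₂ω₂e^{iθ₂}+r₃ω₃e^{iθ₃}=r₄ω₄e^{iθ₄}.
Eliminating the other unknown: ω₄ = r₂ω₂ sin(θ₂−θ₃) / [r₄ sin(θ₄−θ₃)].
Numerator sine = +0.99974; denominator sine = -0.99337.
Result = 0.2396·0.8378·(+0.99974) / (0.3603·(-0.99337)) = -0.56068 rad/s; magnitude 0.56068 rad/s.

0.561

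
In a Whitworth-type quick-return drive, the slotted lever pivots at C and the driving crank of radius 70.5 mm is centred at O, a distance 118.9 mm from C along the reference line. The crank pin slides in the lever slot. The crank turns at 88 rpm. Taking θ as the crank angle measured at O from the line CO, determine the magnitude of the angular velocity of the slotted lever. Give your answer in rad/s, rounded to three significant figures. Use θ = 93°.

2.29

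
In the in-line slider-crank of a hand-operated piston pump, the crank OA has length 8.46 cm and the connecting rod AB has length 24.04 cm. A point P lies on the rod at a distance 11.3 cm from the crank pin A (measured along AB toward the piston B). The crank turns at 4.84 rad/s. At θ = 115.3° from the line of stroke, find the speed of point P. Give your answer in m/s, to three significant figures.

0.355

ω = 4.84 rad/s.  Crank-pin speed |V_A| = rω = 0.40946 m/s, perpendicular to OA.
Rod angle: sinφ = −(r/L) sinθ ⇒ φ = -18.552°; ω_rod = −rω cosθ/√(L²−r²sin²θ) = +0.7678 rad/s.
V_P = V_A + ω_rod × AP, with AP = 0.113 m along the rod.
Components: V_Px = −rω sinθ − a·ω_rod·sinφ = -0.34259 m/s;  V_Py = rω cosθ + a·ω_rod·cosφ = -0.092735 m/s.
|V_P| = √(V_Px² + V_Py²) = 0.35491 m/s.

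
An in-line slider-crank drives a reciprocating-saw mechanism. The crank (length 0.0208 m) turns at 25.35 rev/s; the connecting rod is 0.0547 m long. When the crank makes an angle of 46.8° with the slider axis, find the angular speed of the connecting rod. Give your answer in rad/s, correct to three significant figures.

ω = 159.3 rad/s (converted from 25.35 rev/s).
The rod makes angle φ with the slider axis where L sinφ = r sinθ; differentiating, L cosφ·φ̇ = r ω cosθ.
L cosφ = √(L² − r² sin²θ) = 0.052557 m.
|ω_rod| = r ω |cosθ| / √(L² − r² sin²θ) = 0.0208·159.3·0.68455/0.052557 = 43.152 rad/s.

43.2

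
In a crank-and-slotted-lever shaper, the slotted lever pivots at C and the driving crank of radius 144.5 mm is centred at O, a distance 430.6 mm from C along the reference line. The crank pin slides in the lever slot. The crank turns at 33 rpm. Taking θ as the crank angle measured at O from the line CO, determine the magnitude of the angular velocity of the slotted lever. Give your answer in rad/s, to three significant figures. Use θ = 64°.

ω = 3.456 rad/s (from 33 rpm).
Crank pin A relative to C: A = (d + r cosθ, r sinθ); lever angle φ = atan2(r sinθ, d + r cosθ).
Differentiating tanφ: φ̇ = rω(d cosθ + r)/(d² + r² + 2dr cosθ).
d² + r² + 2dr cosθ = |CA|² = 0.260849 m²;  d cosθ + r = +0.33326 m.
|ω_lever| = |0.1445·3.456·+0.33326| / 0.260849 = 0.63798 rad/s.

0.638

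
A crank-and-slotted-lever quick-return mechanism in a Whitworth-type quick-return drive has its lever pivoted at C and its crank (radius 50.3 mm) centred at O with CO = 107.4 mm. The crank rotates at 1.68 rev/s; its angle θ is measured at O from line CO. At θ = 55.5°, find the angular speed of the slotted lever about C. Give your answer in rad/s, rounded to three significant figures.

ω = 10.56 rad/s (from 1.68 rev/s).
Crank pin A relative to C: A = (d + r cosθ, r sinθ); lever angle φ = atan2(r sinθ, d + r cosθ).
Differentiating tanφ: φ̇ = rω(d cosθ + r)/(d² + r² + 2dr cosθ).
d² + r² + 2dr cosθ = |CA|² = 0.0201846 m²;  d cosθ + r = +0.11113 m.
|ω_lever| = |0.0503·10.56·+0.11113| / 0.0201846 = 2.9233 rad/s.

2.92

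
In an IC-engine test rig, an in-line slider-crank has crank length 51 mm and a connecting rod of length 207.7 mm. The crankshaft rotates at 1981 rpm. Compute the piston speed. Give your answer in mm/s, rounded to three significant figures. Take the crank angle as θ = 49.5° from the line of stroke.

ω = 2π·1981/60 = 207.4 rad/s
For an in-line slider-crank, x = r cosθ + √(L² − r² sin²θ), so v = −rω sinθ·[1 + r cosθ/√(L² − r² sin²θ)].
With r = 0.051 m, L = 0.2077 m, θ = 49.5°: √(L² − r² sin²θ) = 0.20405 m.
v = −0.051·207.4·0.76041·[1 + 0.051·0.64945/0.20405] = -9.351 m/s.
|v| = 9.351 m/s = 9351 mm/s.

9350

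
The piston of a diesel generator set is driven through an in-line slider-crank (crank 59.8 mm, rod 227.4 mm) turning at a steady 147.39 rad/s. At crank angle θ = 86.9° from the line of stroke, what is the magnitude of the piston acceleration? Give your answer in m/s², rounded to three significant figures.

282

ω = 147.4 rad/s
x(θ) = r cosθ + √(L² − r² sin²θ); with ω constant, a = ω²·d²x/dθ².
d²x/dθ² = −r cosθ − r²(cos2θ)/√u − r⁴ sin²2θ/(4u^{3/2}),  u = L² − r² sin²θ = 0.0481452 m².
Substituting r = 0.0598 m, L = 0.2274 m, θ = 86.9°: d²x/dθ² = +0.012965 m.
a = ω²·d²x/dθ² = (147.4)²·(+0.012965) = +281.65 m/s²;  |a| = 281.65 m/s².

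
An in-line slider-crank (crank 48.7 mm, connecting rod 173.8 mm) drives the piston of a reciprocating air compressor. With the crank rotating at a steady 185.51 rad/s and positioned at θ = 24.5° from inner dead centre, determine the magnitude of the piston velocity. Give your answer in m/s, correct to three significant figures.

ω = 185.5 rad/s
For an in-line slider-crank, x = r cosθ + √(L² − r² sin²θ), so v = −rω sinθ·[1 + r cosθ/√(L² − r² sin²θ)].
With r = 0.0487 m, L = 0.1738 m, θ = 24.5°: √(L² − r² sin²θ) = 0.17262 m.
v = −0.0487·185.5·0.41469·[1 + 0.0487·0.90996/0.17262] = -4.7083 m/s.
|v| = 4.7083 m/s.

4.71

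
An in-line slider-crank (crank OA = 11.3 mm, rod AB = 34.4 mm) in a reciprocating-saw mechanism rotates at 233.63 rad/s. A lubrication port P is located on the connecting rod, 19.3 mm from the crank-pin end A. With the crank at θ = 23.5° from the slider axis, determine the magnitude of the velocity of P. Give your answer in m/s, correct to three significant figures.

ω = 233.6 rad/s.  Crank-pin speed |V_A| = rω = 2.64 m/s, perpendicular to OA.
Rod angle: sinφ = −(r/L) sinθ ⇒ φ = -7.526°; ω_rod = −rω cosθ/√(L²−r²sin²θ) = -70.991 rad/s.
V_P = V_A + ω_rod × AP, with AP = 0.0193 m along the rod.
Components: V_Px = −rω sinθ − a·ω_rod·sinφ = -1.2322 m/s;  V_Py = rω cosθ + a·ω_rod·cosφ = +1.0627 m/s.
|V_P| = √(V_Px² + V_Py²) = 1.6272 m/s.

1.63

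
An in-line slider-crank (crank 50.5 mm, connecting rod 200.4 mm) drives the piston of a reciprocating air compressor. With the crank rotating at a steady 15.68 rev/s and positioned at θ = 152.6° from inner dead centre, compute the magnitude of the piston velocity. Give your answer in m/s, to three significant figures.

ω = 2π·15.7 = 98.52 rad/s
For an in-line slider-crank, x = r cosθ + √(L² − r² sin²θ), so v = −rω sinθ·[1 + r cosθ/√(L² − r² sin²θ)].
With r = 0.0505 m, L = 0.2004 m, θ = 152.6°: √(L² − r² sin²θ) = 0.19905 m.
v = −0.0505·98.52·0.46020·[1 + 0.0505·-0.88782/0.19905] = -1.7739 m/s.
|v| = 1.7739 m/s.

1.77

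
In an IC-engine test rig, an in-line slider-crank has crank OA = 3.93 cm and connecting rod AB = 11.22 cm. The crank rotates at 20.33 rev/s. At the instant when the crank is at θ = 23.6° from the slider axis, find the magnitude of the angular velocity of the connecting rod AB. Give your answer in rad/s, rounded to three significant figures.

41.4

ω = 127.7 rad/s (converted from 20.33 rev/s).
The rod makes angle φ with the slider axis where L sinφ = r sinθ; differentiating, L cosφ·φ̇ = r ω cosθ.
L cosφ = √(L² − r² sin²θ) = 0.11109 m.
|ω_rod| = r ω |cosθ| / √(L² − r² sin²θ) = 0.0393·127.7·0.91636/0.11109 = 41.409 rad/s.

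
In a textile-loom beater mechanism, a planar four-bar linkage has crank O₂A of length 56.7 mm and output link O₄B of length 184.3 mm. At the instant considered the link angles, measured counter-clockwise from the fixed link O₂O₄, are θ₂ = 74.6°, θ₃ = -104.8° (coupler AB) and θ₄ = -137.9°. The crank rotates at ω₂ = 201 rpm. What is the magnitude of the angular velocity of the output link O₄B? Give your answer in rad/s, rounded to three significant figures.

0.124

ω₂ = 21.05 rad/s (from 201 rpm).
Differentiating the loop-closure r₂e^{iθ₂}+r₃e^{iθ₃}=r₁+r₄e^{iθ₄} gives r₂ω₂e^{iθ₂}+r₃ω₃e^{iθ₃}=r₄ω₄e^{iθ₄}.
Eliminating the other unknown: ω₄ = r₂ω₂ sin(θ₂−θ₃) / [r₄ sin(θ₄−θ₃)].
Numerator sine = +0.01047; denominator sine = -0.54610.
Result = 0.0567·21.05·(+0.01047) / (0.1843·(-0.54610)) = -0.12417 rad/s; magnitude 0.12417 rad/s.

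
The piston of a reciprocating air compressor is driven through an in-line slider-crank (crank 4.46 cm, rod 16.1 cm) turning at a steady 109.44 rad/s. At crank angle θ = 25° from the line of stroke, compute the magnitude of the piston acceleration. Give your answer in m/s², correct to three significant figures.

582

ω = 109.4 rad/s
x(θ) = r cosθ + √(L² − r² sin²θ); with ω constant, a = ω²·d²x/dθ².
d²x/dθ² = −r cosθ − r²(cos2θ)/√u − r⁴ sin²2θ/(4u^{3/2}),  u = L² − r² sin²θ = 0.0255657 m².
Substituting r = 0.0446 m, L = 0.161 m, θ = 25°: d²x/dθ² = -0.04856 m.
a = ω²·d²x/dθ² = (109.4)²·(-0.04856) = -581.61 m/s²;  |a| = 581.61 m/s².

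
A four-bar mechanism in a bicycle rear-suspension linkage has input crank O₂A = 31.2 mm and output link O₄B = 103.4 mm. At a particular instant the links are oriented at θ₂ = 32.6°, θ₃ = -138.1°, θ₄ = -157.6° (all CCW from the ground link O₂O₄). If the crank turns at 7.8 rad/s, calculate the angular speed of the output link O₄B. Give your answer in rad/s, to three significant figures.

ω₂ = 7.8 rad/s
Differentiating the loop-closure r₂e^{iθ₂}+r₃e^{iθ₃}=r₁+r₄e^{iθ₄} gives r₂ω₂e^{iθ₂}+r₃ω₃e^{iθ₃}=r₄ω₄e^{iθ₄}.
Eliminating the other unknown: ω₄ = r₂ω₂ sin(θ₂−θ₃) / [r₄ sin(θ₄−θ₃)].
Numerator sine = +0.16160; denominator sine = -0.33381.
Result = 0.0312·7.8·(+0.16160) / (0.1034·(-0.33381)) = -1.1394 rad/s; magnitude 1.1394 rad/s.

1.14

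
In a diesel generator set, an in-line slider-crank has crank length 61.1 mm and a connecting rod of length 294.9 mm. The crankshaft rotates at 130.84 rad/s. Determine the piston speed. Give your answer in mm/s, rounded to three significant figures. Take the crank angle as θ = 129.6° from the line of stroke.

ω = 130.8 rad/s
For an in-line slider-crank, x = r cosθ + √(L² − r² sin²θ), so v = −rω sinθ·[1 + r cosθ/√(L² − r² sin²θ)].
With r = 0.0611 m, L = 0.2949 m, θ = 129.6°: √(L² − r² sin²θ) = 0.29112 m.
v = −0.0611·130.8·0.77051·[1 + 0.0611·-0.63742/0.29112] = -5.3357 m/s.
|v| = 5.3357 m/s = 5335.7 mm/s.

5340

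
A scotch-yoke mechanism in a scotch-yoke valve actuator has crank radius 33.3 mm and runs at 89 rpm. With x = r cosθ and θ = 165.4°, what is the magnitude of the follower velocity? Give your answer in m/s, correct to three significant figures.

0.0782

ω = 9.32 rad/s (from 89 rpm).
x = r cosθ ⇒ ẋ = −rω sinθ.
|v| = rω|sinθ| = 0.0333·9.32·|sin 165.4°| = 0.078232 m/s.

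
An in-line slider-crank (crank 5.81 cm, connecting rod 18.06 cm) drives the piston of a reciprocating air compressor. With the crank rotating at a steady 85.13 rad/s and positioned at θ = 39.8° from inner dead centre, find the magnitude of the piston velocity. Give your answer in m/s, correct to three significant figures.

ω = 85.13 rad/s
For an in-line slider-crank, x = r cosθ + √(L² − r² sin²θ), so v = −rω sinθ·[1 + r cosθ/√(L² − r² sin²θ)].
With r = 0.0581 m, L = 0.1806 m, θ = 39.8°: √(L² − r² sin²θ) = 0.17673 m.
v = −0.0581·85.13·0.64011·[1 + 0.0581·0.76828/0.17673] = -3.9657 m/s.
|v| = 3.9657 m/s.

3.97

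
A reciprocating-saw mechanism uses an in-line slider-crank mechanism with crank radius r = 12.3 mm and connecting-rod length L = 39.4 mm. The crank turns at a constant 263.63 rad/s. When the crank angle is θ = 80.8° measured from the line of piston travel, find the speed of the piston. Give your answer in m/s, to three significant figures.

3.37

ω = 263.6 rad/s
For an in-line slider-crank, x = r cosθ + √(L² − r² sin²θ), so v = −rω sinθ·[1 + r cosθ/√(L² − r² sin²θ)].
With r = 0.0123 m, L = 0.0394 m, θ = 80.8°: √(L² − r² sin²θ) = 0.037482 m.
v = −0.0123·263.6·0.98714·[1 + 0.0123·0.15988/0.037482] = -3.3689 m/s.
|v| = 3.3689 m/s.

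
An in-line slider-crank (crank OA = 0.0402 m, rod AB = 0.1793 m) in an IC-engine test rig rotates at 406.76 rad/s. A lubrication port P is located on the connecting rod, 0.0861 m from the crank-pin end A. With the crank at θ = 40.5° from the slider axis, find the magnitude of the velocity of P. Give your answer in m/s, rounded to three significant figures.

13.2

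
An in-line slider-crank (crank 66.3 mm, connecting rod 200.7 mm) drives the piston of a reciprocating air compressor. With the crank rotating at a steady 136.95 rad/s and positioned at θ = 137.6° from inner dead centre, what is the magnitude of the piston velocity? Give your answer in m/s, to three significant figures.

4.59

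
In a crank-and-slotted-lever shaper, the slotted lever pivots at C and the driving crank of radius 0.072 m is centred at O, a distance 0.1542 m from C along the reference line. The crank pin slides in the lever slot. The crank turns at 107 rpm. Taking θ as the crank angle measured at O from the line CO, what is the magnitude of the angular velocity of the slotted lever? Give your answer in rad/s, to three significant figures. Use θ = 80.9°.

ω = 11.21 rad/s (from 107 rpm).
Crank pin A relative to C: A = (d + r cosθ, r sinθ); lever angle φ = atan2(r sinθ, d + r cosθ).
Differentiating tanφ: φ̇ = rω(d cosθ + r)/(d² + r² + 2dr cosθ).
d² + r² + 2dr cosθ = |CA|² = 0.0324735 m²;  d cosθ + r = +0.096388 m.
|ω_lever| = |0.072·11.21·+0.096388| / 0.0324735 = 2.3946 rad/s.

2.39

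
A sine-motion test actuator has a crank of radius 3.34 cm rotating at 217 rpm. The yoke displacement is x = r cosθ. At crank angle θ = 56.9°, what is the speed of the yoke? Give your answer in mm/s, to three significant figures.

ω = 22.72 rad/s (from 217 rpm).
x = r cosθ ⇒ ẋ = −rω sinθ.
|v| = rω|sinθ| = 0.0334·22.72·|sin 56.9°| = 0.63582 m/s = 635.82 mm/s.

636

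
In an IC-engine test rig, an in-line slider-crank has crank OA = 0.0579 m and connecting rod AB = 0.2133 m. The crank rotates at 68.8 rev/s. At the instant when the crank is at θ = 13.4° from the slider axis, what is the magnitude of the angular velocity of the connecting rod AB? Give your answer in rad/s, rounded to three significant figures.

114

ω = 432.3 rad/s (converted from 68.8 rev/s).
The rod makes angle φ with the slider axis where L sinφ = r sinθ; differentiating, L cosφ·φ̇ = r ω cosθ.
L cosφ = √(L² − r² sin²θ) = 0.21288 m.
|ω_rod| = r ω |cosθ| / √(L² − r² sin²θ) = 0.0579·432.3·0.97278/0.21288 = 114.37 rad/s.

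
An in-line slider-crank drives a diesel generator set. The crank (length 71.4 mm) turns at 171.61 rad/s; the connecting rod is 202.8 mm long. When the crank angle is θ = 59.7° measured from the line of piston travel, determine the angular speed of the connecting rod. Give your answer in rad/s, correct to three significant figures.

32.0

ω = 171.6 rad/s
The rod makes angle φ with the slider axis where L sinφ = r sinθ; differentiating, L cosφ·φ̇ = r ω cosθ.
L cosφ = √(L² − r² sin²θ) = 0.1932 m.
|ω_rod| = r ω |cosθ| / √(L² − r² sin²θ) = 0.0714·171.6·0.50453/0.1932 = 31.997 rad/s.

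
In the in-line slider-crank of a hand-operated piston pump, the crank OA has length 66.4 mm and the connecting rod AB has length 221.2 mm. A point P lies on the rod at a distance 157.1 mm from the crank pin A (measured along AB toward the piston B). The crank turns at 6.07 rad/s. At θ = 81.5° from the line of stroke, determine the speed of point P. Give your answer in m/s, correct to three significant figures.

ω = 6.07 rad/s.  Crank-pin speed |V_A| = rω = 0.40305 m/s, perpendicular to OA.
Rod angle: sinφ = −(r/L) sinθ ⇒ φ = -17.271°; ω_rod = −rω cosθ/√(L²−r²sin²θ) = -0.28204 rad/s.
V_P = V_A + ω_rod × AP, with AP = 0.1571 m along the rod.
Components: V_Px = −rω sinθ − a·ω_rod·sinφ = -0.41178 m/s;  V_Py = rω cosθ + a·ω_rod·cosφ = +0.017264 m/s.
|V_P| = √(V_Px² + V_Py²) = 0.41214 m/s.

0.412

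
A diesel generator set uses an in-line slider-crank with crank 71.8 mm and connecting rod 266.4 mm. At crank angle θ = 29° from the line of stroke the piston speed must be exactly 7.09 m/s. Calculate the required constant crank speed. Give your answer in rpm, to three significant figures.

For an in-line slider-crank, |v_piston| = rω|sinθ|·[1 + r cosθ/√(L² − r² sin²θ)].
With r = 0.0718 m, L = 0.2664 m, θ = 29°: the bracketed kinematic factor |dx/dθ| = 0.043086 m.
ω = v/|dx/dθ| = 7.09/0.043086 = 164.56 rad/s.
N = 60ω/(2π) = 1571.4 rpm.

1570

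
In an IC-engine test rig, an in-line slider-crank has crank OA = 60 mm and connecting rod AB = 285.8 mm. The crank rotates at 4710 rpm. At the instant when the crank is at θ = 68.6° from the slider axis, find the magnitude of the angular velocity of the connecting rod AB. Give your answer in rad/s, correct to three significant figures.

38.5

ω = 493.2 rad/s (converted from 4710 rpm).
The rod makes angle φ with the slider axis where L sinφ = r sinθ; differentiating, L cosφ·φ̇ = r ω cosθ.
L cosφ = √(L² − r² sin²θ) = 0.28029 m.
|ω_rod| = r ω |cosθ| / √(L² − r² sin²θ) = 0.06·493.2·0.36488/0.28029 = 38.525 rad/s.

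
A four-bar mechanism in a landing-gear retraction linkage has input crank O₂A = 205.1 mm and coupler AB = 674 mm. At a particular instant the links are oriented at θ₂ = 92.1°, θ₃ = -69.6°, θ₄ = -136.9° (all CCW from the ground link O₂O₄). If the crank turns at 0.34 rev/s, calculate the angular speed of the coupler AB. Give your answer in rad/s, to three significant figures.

0.532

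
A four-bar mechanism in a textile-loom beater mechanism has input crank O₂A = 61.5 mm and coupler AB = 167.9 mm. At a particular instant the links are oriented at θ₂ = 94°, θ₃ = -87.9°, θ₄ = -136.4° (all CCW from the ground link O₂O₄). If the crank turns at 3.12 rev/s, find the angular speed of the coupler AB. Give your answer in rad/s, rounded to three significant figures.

7.39

ω₂ = 19.6 rad/s (from 3.12 rev/s).
Differentiating the loop-closure r₂e^{iθ₂}+r₃e^{iθ₃}=r₁+r₄e^{iθ₄} gives r₂ω₂e^{iθ₂}+r₃ω₃e^{iθ₃}=r₄ω₄e^{iθ₄}.
Eliminating the other unknown: ω₃ = r₂ω₂ sin(θ₄−θ₂) / [r₃ sin(θ₃−θ₄)].
Numerator sine = +0.77051; denominator sine = +0.74896.
Result = 0.0615·19.6·(+0.77051) / (0.1679·(+0.74896)) = +7.3873 rad/s; magnitude 7.3873 rad/s.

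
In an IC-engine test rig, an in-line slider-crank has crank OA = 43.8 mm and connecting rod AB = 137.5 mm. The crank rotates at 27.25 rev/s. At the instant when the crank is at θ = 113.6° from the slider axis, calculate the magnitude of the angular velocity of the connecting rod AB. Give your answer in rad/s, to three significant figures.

ω = 171.2 rad/s (converted from 27.25 rev/s).
The rod makes angle φ with the slider axis where L sinφ = r sinθ; differentiating, L cosφ·φ̇ = r ω cosθ.
L cosφ = √(L² − r² sin²θ) = 0.13151 m.
|ω_rod| = r ω |cosθ| / √(L² − r² sin²θ) = 0.0438·171.2·0.40035/0.13151 = 22.829 rad/s.

22.8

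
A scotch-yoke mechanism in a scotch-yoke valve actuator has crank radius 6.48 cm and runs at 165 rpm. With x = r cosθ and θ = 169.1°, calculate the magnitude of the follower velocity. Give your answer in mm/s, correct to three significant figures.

212

ω = 17.28 rad/s (from 165 rpm).
x = r cosθ ⇒ ẋ = −rω sinθ.
|v| = rω|sinθ| = 0.0648·17.28·|sin 169.1°| = 0.21172 m/s = 211.72 mm/s.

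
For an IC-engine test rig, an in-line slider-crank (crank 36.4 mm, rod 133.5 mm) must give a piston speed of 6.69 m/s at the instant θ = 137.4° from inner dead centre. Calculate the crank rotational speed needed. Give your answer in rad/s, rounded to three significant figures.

For an in-line slider-crank, |v_piston| = rω|sinθ|·[1 + r cosθ/√(L² − r² sin²θ)].
With r = 0.0364 m, L = 0.1335 m, θ = 137.4°: the bracketed kinematic factor |dx/dθ| = 0.019607 m.
ω = v/|dx/dθ| = 6.69/0.019607 = 341.21 rad/s.

341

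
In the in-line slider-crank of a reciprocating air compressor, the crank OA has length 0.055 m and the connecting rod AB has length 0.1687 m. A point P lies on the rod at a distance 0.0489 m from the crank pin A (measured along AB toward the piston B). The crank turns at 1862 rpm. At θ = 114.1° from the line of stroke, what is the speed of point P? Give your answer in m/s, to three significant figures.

ω = 195 rad/s.  Crank-pin speed |V_A| = rω = 10.724 m/s, perpendicular to OA.
Rod angle: sinφ = −(r/L) sinθ ⇒ φ = -17.314°; ω_rod = −rω cosθ/√(L²−r²sin²θ) = +27.19 rad/s.
V_P = V_A + ω_rod × AP, with AP = 0.0489 m along the rod.
Components: V_Px = −rω sinθ − a·ω_rod·sinφ = -9.3939 m/s;  V_Py = rω cosθ + a·ω_rod·cosφ = -3.1097 m/s.
|V_P| = √(V_Px² + V_Py²) = 9.8952 m/s.

9.90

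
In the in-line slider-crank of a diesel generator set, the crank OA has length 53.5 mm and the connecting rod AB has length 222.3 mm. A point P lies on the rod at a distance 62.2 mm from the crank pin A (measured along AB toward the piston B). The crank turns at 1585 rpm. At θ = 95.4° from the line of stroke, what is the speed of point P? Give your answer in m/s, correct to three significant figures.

8.80

ω = 166 rad/s.  Crank-pin speed |V_A| = rω = 8.88 m/s, perpendicular to OA.
Rod angle: sinφ = −(r/L) sinθ ⇒ φ = -13.863°; ω_rod = −rω cosθ/√(L²−r²sin²θ) = +3.872 rad/s.
V_P = V_A + ω_rod × AP, with AP = 0.0622 m along the rod.
Components: V_Px = −rω sinθ − a·ω_rod·sinφ = -8.7829 m/s;  V_Py = rω cosθ + a·ω_rod·cosφ = -0.60185 m/s.
|V_P| = √(V_Px² + V_Py²) = 8.8035 m/s.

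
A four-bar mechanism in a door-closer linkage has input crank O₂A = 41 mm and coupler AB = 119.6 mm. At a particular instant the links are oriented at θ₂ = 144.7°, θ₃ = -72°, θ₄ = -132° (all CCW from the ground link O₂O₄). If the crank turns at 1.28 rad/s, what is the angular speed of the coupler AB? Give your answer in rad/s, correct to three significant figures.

ω₂ = 1.28 rad/s
Differentiating the loop-closure r₂e^{iθ₂}+r₃e^{iθ₃}=r₁+r₄e^{iθ₄} gives r₂ω₂e^{iθ₂}+r₃ω₃e^{iθ₃}=r₄ω₄e^{iθ₄}.
Eliminating the other unknown: ω₃ = r₂ω₂ sin(θ₄−θ₂) / [r₃ sin(θ₃−θ₄)].
Numerator sine = +0.99317; denominator sine = +0.86603.
Result = 0.041·1.28·(+0.99317) / (0.1196·(+0.86603)) = +0.50322 rad/s; magnitude 0.50322 rad/s.

0.503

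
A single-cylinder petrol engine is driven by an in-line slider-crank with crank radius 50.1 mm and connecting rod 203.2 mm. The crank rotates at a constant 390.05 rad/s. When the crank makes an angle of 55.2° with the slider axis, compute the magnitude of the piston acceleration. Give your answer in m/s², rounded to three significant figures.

ω = 390.1 rad/s
x(θ) = r cosθ + √(L² − r² sin²θ); with ω constant, a = ω²·d²x/dθ².
d²x/dθ² = −r cosθ − r²(cos2θ)/√u − r⁴ sin²2θ/(4u^{3/2}),  u = L² − r² sin²θ = 0.0395978 m².
Substituting r = 0.0501 m, L = 0.2032 m, θ = 55.2°: d²x/dθ² = -0.024372 m.
a = ω²·d²x/dθ² = (390.1)²·(-0.024372) = -3707.9 m/s²;  |a| = 3707.9 m/s².

3710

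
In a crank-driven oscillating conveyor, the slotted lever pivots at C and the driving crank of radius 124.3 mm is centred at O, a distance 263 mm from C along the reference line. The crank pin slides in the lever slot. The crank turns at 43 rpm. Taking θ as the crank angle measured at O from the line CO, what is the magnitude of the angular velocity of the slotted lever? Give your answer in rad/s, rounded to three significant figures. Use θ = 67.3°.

1.15

ω = 4.503 rad/s (from 43 rpm).
Crank pin A relative to C: A = (d + r cosθ, r sinθ); lever angle φ = atan2(r sinθ, d + r cosθ).
Differentiating tanφ: φ̇ = rω(d cosθ + r)/(d² + r² + 2dr cosθ).
d² + r² + 2dr cosθ = |CA|² = 0.109851 m²;  d cosθ + r = +0.22579 m.
|ω_lever| = |0.1243·4.503·+0.22579| / 0.109851 = 1.1505 rad/s.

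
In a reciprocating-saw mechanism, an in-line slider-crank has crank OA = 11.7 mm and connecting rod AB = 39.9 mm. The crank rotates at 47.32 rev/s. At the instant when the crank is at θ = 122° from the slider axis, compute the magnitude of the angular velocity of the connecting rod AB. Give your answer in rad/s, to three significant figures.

47.7

ω = 297.3 rad/s (converted from 47.32 rev/s).
The rod makes angle φ with the slider axis where L sinφ = r sinθ; differentiating, L cosφ·φ̇ = r ω cosθ.
L cosφ = √(L² − r² sin²θ) = 0.038647 m.
|ω_rod| = r ω |cosθ| / √(L² − r² sin²θ) = 0.0117·297.3·0.52992/0.038647 = 47.699 rad/s.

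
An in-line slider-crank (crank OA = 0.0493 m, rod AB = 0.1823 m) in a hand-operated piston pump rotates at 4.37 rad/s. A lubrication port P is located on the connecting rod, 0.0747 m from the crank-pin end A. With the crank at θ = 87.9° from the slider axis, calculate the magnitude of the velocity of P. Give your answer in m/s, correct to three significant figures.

0.216

ω = 4.37 rad/s.  Crank-pin speed |V_A| = rω = 0.21544 m/s, perpendicular to OA.
Rod angle: sinφ = −(r/L) sinθ ⇒ φ = -15.679°; ω_rod = −rω cosθ/√(L²−r²sin²θ) = -0.044979 rad/s.
V_P = V_A + ω_rod × AP, with AP = 0.0747 m along the rod.
Components: V_Px = −rω sinθ − a·ω_rod·sinφ = -0.2162 m/s;  V_Py = rω cosθ + a·ω_rod·cosφ = +0.0046597 m/s.
|V_P| = √(V_Px² + V_Py²) = 0.21625 m/s.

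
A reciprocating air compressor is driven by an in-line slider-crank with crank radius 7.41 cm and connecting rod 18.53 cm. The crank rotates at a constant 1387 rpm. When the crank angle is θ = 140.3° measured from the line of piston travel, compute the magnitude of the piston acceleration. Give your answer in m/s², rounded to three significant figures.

1060

ω = 2π·1387/60 = 145.2 rad/s
x(θ) = r cosθ + √(L² − r² sin²θ); with ω constant, a = ω²·d²x/dθ².
d²x/dθ² = −r cosθ − r²(cos2θ)/√u − r⁴ sin²2θ/(4u^{3/2}),  u = L² − r² sin²θ = 0.0320957 m².
Substituting r = 0.0741 m, L = 0.1853 m, θ = 140.3°: d²x/dθ² = +0.050108 m.
a = ω²·d²x/dθ² = (145.2)²·(+0.050108) = +1057.1 m/s²;  |a| = 1057.1 m/s².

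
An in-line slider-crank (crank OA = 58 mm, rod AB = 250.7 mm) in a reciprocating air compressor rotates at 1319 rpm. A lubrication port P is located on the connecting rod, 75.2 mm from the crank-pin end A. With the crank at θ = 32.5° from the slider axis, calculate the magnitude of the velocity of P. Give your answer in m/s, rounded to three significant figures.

ω = 138.1 rad/s.  Crank-pin speed |V_A| = rω = 8.0113 m/s, perpendicular to OA.
Rod angle: sinφ = −(r/L) sinθ ⇒ φ = -7.141°; ω_rod = −rω cosθ/√(L²−r²sin²θ) = -27.162 rad/s.
V_P = V_A + ω_rod × AP, with AP = 0.0752 m along the rod.
Components: V_Px = −rω sinθ − a·ω_rod·sinφ = -4.5584 m/s;  V_Py = rω cosθ + a·ω_rod·cosφ = +4.7299 m/s.
|V_P| = √(V_Px² + V_Py²) = 6.5689 m/s.

6.57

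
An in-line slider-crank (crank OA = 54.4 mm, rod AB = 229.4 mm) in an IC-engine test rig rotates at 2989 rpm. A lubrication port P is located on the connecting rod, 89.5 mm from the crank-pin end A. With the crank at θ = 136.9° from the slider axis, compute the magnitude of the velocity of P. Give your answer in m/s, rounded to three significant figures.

13.2

ω = 313 rad/s.  Crank-pin speed |V_A| = rω = 17.028 m/s, perpendicular to OA.
Rod angle: sinφ = −(r/L) sinθ ⇒ φ = -9.325°; ω_rod = −rω cosθ/√(L²−r²sin²θ) = +54.923 rad/s.
V_P = V_A + ω_rod × AP, with AP = 0.0895 m along the rod.
Components: V_Px = −rω sinθ − a·ω_rod·sinφ = -10.838 m/s;  V_Py = rω cosθ + a·ω_rod·cosφ = -7.5822 m/s.
|V_P| = √(V_Px² + V_Py²) = 13.227 m/s.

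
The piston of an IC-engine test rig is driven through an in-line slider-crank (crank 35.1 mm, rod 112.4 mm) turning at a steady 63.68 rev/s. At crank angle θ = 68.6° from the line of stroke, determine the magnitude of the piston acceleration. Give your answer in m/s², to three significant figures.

727

ω = 2π·63.7 = 400.1 rad/s
x(θ) = r cosθ + √(L² − r² sin²θ); with ω constant, a = ω²·d²x/dθ².
d²x/dθ² = −r cosθ − r²(cos2θ)/√u − r⁴ sin²2θ/(4u^{3/2}),  u = L² − r² sin²θ = 0.0115658 m².
Substituting r = 0.0351 m, L = 0.1124 m, θ = 68.6°: d²x/dθ² = -0.0045425 m.
a = ω²·d²x/dθ² = (400.1)²·(-0.0045425) = -727.21 m/s²;  |a| = 727.21 m/s².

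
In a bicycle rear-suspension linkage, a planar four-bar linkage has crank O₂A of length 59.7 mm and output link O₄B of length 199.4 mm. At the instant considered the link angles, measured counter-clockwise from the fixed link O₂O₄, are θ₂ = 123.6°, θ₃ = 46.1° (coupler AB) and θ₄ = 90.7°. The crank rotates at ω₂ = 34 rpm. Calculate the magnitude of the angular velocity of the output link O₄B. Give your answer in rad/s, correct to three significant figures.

1.48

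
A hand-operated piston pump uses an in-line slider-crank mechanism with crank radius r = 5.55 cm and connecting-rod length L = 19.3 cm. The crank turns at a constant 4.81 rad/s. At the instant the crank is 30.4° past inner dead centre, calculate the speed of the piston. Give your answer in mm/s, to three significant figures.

169

ω = 4.81 rad/s
For an in-line slider-crank, x = r cosθ + √(L² − r² sin²θ), so v = −rω sinθ·[1 + r cosθ/√(L² − r² sin²θ)].
With r = 0.0555 m, L = 0.193 m, θ = 30.4°: √(L² − r² sin²θ) = 0.19095 m.
v = −0.0555·4.81·0.50603·[1 + 0.0555·0.86251/0.19095] = -0.16895 m/s.
|v| = 0.16895 m/s = 168.95 mm/s.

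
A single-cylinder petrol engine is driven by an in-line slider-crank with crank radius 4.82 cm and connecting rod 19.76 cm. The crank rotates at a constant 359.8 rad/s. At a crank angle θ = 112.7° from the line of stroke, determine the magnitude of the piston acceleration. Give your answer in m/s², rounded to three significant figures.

ω = 359.8 rad/s
x(θ) = r cosθ + √(L² − r² sin²θ); with ω constant, a = ω²·d²x/dθ².
d²x/dθ² = −r cosθ − r²(cos2θ)/√u − r⁴ sin²2θ/(4u^{3/2}),  u = L² − r² sin²θ = 0.0370685 m².
Substituting r = 0.0482 m, L = 0.1976 m, θ = 112.7°: d²x/dθ² = +0.026978 m.
a = ω²·d²x/dθ² = (359.8)²·(+0.026978) = +3492.4 m/s²;  |a| = 3492.4 m/s².

3490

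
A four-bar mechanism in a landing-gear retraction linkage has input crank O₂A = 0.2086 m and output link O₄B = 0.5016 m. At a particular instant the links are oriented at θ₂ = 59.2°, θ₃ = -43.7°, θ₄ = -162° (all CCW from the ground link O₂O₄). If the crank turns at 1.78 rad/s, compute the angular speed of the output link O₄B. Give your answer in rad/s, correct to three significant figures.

0.820

ω₂ = 1.78 rad/s
Differentiating the loop-closure r₂e^{iθ₂}+r₃e^{iθ₃}=r₁+r₄e^{iθ₄} gives r₂ω₂e^{iθ₂}+r₃ω₃e^{iθ₃}=r₄ω₄e^{iθ₄}.
Eliminating the other unknown: ω₄ = r₂ω₂ sin(θ₂−θ₃) / [r₄ sin(θ₄−θ₃)].
Numerator sine = +0.97476; denominator sine = -0.88048.
Result = 0.2086·1.78·(+0.97476) / (0.5016·(-0.88048)) = -0.81951 rad/s; magnitude 0.81951 rad/s.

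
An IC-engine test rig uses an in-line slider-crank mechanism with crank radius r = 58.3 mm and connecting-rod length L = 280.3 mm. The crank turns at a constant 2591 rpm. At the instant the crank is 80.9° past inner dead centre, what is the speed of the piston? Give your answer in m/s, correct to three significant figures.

16.1

ω = 2π·2591/60 = 271.3 rad/s
For an in-line slider-crank, x = r cosθ + √(L² − r² sin²θ), so v = −rω sinθ·[1 + r cosθ/√(L² − r² sin²θ)].
With r = 0.0583 m, L = 0.2803 m, θ = 80.9°: √(L² − r² sin²θ) = 0.27433 m.
v = −0.0583·271.3·0.98741·[1 + 0.0583·0.15816/0.27433] = -16.144 m/s.
|v| = 16.144 m/s.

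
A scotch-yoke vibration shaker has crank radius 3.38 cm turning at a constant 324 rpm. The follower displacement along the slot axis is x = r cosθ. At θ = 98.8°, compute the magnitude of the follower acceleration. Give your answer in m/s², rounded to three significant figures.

5.95

ω = 33.93 rad/s (from 324 rpm).
x = r cosθ ⇒ ẍ = −rω² cosθ (ω constant).
|a| = rω²|cosθ| = 0.0338·(33.93)²·|cos 98.8°| = 5.9527 m/s².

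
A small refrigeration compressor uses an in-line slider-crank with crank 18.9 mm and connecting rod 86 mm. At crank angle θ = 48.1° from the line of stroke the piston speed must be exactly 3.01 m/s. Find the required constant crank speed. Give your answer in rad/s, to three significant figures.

For an in-line slider-crank, |v_piston| = rω|sinθ|·[1 + r cosθ/√(L² − r² sin²θ)].
With r = 0.0189 m, L = 0.086 m, θ = 48.1°: the bracketed kinematic factor |dx/dθ| = 0.01616 m.
ω = v/|dx/dθ| = 3.01/0.01616 = 186.26 rad/s.

186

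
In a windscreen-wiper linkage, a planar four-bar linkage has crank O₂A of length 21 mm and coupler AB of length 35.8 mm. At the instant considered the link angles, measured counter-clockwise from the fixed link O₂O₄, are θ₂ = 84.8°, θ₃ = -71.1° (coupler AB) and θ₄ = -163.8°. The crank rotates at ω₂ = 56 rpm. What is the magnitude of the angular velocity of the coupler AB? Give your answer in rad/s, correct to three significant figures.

3.21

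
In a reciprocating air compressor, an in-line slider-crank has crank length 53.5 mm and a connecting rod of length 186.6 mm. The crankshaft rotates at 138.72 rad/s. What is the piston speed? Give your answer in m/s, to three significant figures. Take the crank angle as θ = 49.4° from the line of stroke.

6.71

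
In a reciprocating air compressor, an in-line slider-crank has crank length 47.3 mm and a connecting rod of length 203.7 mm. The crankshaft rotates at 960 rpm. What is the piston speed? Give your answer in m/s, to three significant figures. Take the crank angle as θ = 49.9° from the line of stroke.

ω = 2π·960/60 = 100.5 rad/s
For an in-line slider-crank, x = r cosθ + √(L² − r² sin²θ), so v = −rω sinθ·[1 + r cosθ/√(L² − r² sin²θ)].
With r = 0.0473 m, L = 0.2037 m, θ = 49.9°: √(L² − r² sin²θ) = 0.20046 m.
v = −0.0473·100.5·0.76492·[1 + 0.0473·0.64412/0.20046] = -4.1901 m/s.
|v| = 4.1901 m/s.

4.19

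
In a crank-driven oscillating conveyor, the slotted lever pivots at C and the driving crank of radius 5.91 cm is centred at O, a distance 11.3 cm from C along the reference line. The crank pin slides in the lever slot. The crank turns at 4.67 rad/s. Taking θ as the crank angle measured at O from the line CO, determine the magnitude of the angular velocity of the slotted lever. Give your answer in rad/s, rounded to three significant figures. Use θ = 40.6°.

1.51

ω = 4.67 rad/s
Crank pin A relative to C: A = (d + r cosθ, r sinθ); lever angle φ = atan2(r sinθ, d + r cosθ).
Differentiating tanφ: φ̇ = rω(d cosθ + r)/(d² + r² + 2dr cosθ).
d² + r² + 2dr cosθ = |CA|² = 0.0264031 m²;  d cosθ + r = +0.1449 m.
|ω_lever| = |0.0591·4.67·+0.1449| / 0.0264031 = 1.5146 rad/s.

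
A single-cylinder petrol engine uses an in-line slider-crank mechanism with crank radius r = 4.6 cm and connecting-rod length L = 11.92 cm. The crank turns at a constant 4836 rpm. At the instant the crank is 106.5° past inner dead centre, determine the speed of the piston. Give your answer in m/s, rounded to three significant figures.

ω = 2π·4836/60 = 506.4 rad/s
For an in-line slider-crank, x = r cosθ + √(L² − r² sin²θ), so v = −rω sinθ·[1 + r cosθ/√(L² − r² sin²θ)].
With r = 0.046 m, L = 0.1192 m, θ = 106.5°: √(L² − r² sin²θ) = 0.11074 m.
v = −0.046·506.4·0.95882·[1 + 0.046·-0.28402/0.11074] = -19.701 m/s.
|v| = 19.701 m/s.

19.7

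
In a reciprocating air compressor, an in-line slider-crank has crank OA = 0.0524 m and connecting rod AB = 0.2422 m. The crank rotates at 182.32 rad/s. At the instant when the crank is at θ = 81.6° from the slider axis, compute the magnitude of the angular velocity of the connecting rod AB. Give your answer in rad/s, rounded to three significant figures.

ω = 182.3 rad/s
The rod makes angle φ with the slider axis where L sinφ = r sinθ; differentiating, L cosφ·φ̇ = r ω cosθ.
L cosφ = √(L² − r² sin²θ) = 0.23659 m.
|ω_rod| = r ω |cosθ| / √(L² − r² sin²θ) = 0.0524·182.3·0.14608/0.23659 = 5.8989 rad/s.

5.90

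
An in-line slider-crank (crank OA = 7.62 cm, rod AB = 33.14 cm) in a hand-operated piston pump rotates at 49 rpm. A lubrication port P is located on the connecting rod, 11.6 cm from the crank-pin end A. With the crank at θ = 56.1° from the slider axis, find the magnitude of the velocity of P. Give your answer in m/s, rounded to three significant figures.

ω = 5.131 rad/s.  Crank-pin speed |V_A| = rω = 0.391 m/s, perpendicular to OA.
Rod angle: sinφ = −(r/L) sinθ ⇒ φ = -11.002°; ω_rod = −rω cosθ/√(L²−r²sin²θ) = -0.67038 rad/s.
V_P = V_A + ω_rod × AP, with AP = 0.116 m along the rod.
Components: V_Px = −rω sinθ − a·ω_rod·sinφ = -0.33938 m/s;  V_Py = rω cosθ + a·ω_rod·cosφ = +0.14175 m/s.
|V_P| = √(V_Px² + V_Py²) = 0.36779 m/s.

0.368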